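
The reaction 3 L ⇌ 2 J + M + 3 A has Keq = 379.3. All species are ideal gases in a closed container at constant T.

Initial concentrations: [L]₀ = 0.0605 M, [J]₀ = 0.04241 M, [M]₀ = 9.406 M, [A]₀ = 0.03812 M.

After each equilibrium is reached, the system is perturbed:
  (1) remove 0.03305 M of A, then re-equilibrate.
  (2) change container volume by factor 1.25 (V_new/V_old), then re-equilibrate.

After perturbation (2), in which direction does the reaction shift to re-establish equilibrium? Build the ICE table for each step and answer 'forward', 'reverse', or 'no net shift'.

Q₀ = 0.004232 vs Keq = 379.3 ⇒ Q<K, forward
Step 1:
                    L           J           M           A
  init         0.0605     0.04241       9.406     0.03812
  Δ          -0.05546     0.03697     0.01849     0.05546
  eq         0.005044     0.07938       9.424     0.09358
  solve Keq expr → x = 0.01849; check Q = 379.3
Then remove 0.03305 M of A.
Step 2:
                    L           J           M           A
  init       0.005044     0.07938       9.424     0.06053
  Δ         -0.001661    0.001107  5.5355e-04    0.001661
  eq         0.003383     0.08049       9.425     0.06219
  solve Keq expr → x = 5.5355e-04; check Q = 379.3
Then change container volume by factor 1.25 (V_new/V_old).
Step 3:
                    L           J           M           A
  init       0.002706     0.06439        7.54     0.04975
  Δ       -5.1128e-04  3.4086e-04  1.7043e-04  5.1128e-04
  eq         0.002195     0.06473        7.54     0.05026
  solve Keq expr → x = 1.7043e-04; check Q = 379.3

Direction: forward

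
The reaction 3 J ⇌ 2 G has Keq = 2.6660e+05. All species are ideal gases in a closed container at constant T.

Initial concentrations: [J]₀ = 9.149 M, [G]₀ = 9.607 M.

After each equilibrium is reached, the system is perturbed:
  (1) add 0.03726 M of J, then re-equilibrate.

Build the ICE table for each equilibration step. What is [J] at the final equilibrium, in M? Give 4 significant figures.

Q₀ = 0.1205 vs Keq = 2.6660e+05 ⇒ Q<K, forward
Step 1:
                    J           G
  Initial       9.149       9.607
  Change       -9.052       6.035
  Equil       0.09718       15.64
  solve Keq expr → x = 3.017; check Q = 2.6660e+05
Then add 0.03726 M of J.
Step 2:
                    J           G
  Initial      0.1344       15.64
  Change     -0.03716     0.02477
  Equil       0.09728       15.67
  solve Keq expr → x = 0.01239; check Q = 2.6660e+05

[J]_eq = 0.09728 M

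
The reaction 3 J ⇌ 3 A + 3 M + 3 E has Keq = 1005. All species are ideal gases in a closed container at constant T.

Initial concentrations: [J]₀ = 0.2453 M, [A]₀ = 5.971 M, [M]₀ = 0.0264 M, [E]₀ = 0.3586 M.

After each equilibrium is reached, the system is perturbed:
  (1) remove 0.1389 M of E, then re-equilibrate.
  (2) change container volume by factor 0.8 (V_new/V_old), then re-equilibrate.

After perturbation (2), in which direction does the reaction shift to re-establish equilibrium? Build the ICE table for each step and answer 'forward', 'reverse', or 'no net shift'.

Direction: reverse

Q₀ = 0.01224 vs Keq = 1005 ⇒ Q<K, forward
Step 1:
                    J           A           M           E
  Initial      0.2453       5.971      0.0264      0.3586
  Change       -0.178       0.178       0.178       0.178
  Equil       0.06732       6.149      0.2044      0.5366
  solve Keq expr → x = 0.05933; check Q = 1005
Then remove 0.1389 M of E.
Step 2:
                    J           A           M           E
  Initial     0.06732       6.149      0.2044      0.3977
  Change     -0.01257     0.01257     0.01257     0.01257
  Equil       0.05475       6.162       0.217      0.4103
  solve Keq expr → x = 0.004191; check Q = 1005
Then change container volume by factor 0.8 (V_new/V_old).
Step 3:
                    J           A           M           E
  Initial     0.06844       7.702      0.2712      0.5128
  Change      0.02411    -0.02411    -0.02411    -0.02411
  Equil       0.09255       7.678      0.2471      0.4887
  solve Keq expr → x = -0.008038; check Q = 1005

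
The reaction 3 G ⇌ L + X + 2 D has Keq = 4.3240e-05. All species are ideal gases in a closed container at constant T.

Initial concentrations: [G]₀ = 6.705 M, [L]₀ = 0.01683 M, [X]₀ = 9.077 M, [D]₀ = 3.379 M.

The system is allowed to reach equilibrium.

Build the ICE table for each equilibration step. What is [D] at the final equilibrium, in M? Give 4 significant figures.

[D]_eq = 3.346 M

Q₀ = 0.005786 vs Keq = 4.3240e-05 ⇒ Q>K, reverse
Step 1:
                    G           L           X           D
  init          6.705     0.01683       9.077       3.379
  Δ            0.0501     -0.0167     -0.0167     -0.0334
  eq            6.755  1.3143e-04        9.06       3.346
  solve Keq expr → x = -0.0167; check Q = 4.3240e-05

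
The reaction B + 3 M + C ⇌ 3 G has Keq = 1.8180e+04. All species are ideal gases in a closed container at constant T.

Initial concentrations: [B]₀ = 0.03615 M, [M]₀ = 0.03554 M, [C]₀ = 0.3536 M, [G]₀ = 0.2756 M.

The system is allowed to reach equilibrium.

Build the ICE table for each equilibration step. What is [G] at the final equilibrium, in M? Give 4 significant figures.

Q₀ = 3.6481e+04 vs Keq = 1.8180e+04 ⇒ Q>K, reverse
Step 1:
                  B         M         C         G
  init      0.03615   0.03554    0.3536    0.2756
  Δ        0.002373  0.007118  0.002373 -0.007118
  eq        0.03852   0.04266     0.356    0.2685
  solve Keq expr → x = -0.002373; check Q = 1.8180e+04

[G]_eq = 0.2685 M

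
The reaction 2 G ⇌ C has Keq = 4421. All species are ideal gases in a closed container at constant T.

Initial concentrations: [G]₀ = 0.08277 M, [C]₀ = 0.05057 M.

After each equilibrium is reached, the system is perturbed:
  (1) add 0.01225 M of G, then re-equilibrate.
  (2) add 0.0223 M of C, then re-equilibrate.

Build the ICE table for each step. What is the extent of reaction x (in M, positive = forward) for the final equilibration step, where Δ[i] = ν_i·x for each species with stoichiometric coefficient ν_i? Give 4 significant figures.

x = -2.5401e-04 M

Q₀ = 7.382 vs Keq = 4421 ⇒ Q<K, forward
Step 1:
                    G           C
  init        0.08277     0.05057
  Δ          -0.07827     0.03913
  eq         0.004504      0.0897
  solve Keq expr → x = 0.03913; check Q = 4421
Then add 0.01225 M of G.
Step 2:
                    G           C
  init        0.01675      0.0897
  Δ           -0.0121     0.00605
  eq         0.004654     0.09575
  solve Keq expr → x = 0.00605; check Q = 4421
Then add 0.0223 M of C.
Step 3:
                    G           C
  init       0.004654      0.1181
  Δ        5.0802e-04 -2.5401e-04
  eq         0.005162      0.1178
  solve Keq expr → x = -2.5401e-04; check Q = 4421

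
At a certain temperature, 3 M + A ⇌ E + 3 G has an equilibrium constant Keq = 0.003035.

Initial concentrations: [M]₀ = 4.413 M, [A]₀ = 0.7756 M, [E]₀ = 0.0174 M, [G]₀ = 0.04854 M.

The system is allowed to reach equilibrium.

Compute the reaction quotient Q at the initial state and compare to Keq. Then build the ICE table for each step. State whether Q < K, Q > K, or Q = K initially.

Q₀ = 2.9854e-08; Q < K (proceeds forward)

Q₀ = 2.9854e-08 vs Keq = 0.003035 ⇒ Q<K, forward
Step 1:
                    M           A           E           G
  I             4.413      0.7756      0.0174     0.04854
  C           -0.6677     -0.2226      0.2226      0.6677
  E             3.745       0.553        0.24      0.7163
  solve Keq expr → x = 0.2226; check Q = 0.003035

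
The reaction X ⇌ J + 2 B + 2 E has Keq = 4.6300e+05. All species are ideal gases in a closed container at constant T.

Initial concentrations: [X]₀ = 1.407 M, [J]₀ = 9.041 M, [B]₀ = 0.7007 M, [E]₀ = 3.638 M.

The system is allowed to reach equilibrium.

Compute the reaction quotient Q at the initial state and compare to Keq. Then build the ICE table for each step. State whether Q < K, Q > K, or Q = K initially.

Q₀ = 41.76; Q < K (proceeds forward)

Q₀ = 41.76 vs Keq = 4.6300e+05 ⇒ Q<K, forward
Step 1:
                    X           J           B           E
  init          1.407       9.041      0.7007       3.638
  Δ            -1.396       1.396       2.791       2.791
  eq          0.01136       10.44       3.492       6.429
  solve Keq expr → x = 1.396; check Q = 4.6300e+05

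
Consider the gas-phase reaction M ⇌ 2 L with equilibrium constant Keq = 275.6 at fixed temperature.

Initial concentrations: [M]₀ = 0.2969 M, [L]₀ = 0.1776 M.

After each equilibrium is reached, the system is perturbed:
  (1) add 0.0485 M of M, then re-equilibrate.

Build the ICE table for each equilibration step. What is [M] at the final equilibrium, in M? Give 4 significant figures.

Q₀ = 0.1062 vs Keq = 275.6 ⇒ Q<K, forward
Step 1:
                    M           L
  Initial      0.2969      0.1776
  Change      -0.2948      0.5895
  Equil      0.002135      0.7671
  solve Keq expr → x = 0.2948; check Q = 275.6
Then add 0.0485 M of M.
Step 2:
                    M           L
  Initial     0.05064      0.7671
  Change     -0.04793     0.09587
  Equil      0.002702       0.863
  solve Keq expr → x = 0.04793; check Q = 275.6

[M]_eq = 0.002702 M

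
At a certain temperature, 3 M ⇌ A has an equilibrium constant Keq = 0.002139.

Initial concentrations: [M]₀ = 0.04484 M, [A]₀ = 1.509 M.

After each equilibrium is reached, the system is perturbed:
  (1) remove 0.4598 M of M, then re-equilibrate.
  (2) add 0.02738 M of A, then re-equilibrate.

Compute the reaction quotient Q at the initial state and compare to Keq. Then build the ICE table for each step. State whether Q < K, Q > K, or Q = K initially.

Q₀ = 1.6738e+04; Q > K (proceeds reverse)

Q₀ = 1.6738e+04 vs Keq = 0.002139 ⇒ Q>K, reverse
Step 1:
                    M           A
  I           0.04484       1.509
  C             4.077      -1.359
  E             4.122      0.1498
  solve Keq expr → x = -1.359; check Q = 0.002139
Then remove 0.4598 M of M.
Step 2:
                    M           A
  I             3.663      0.1498
  C            0.1061    -0.03536
  E             3.769      0.1145
  solve Keq expr → x = -0.03536; check Q = 0.002139
Then add 0.02738 M of A.
Step 3:
                    M           A
  I             3.769      0.1419
  C           0.06427    -0.02142
  E             3.833      0.1204
  solve Keq expr → x = -0.02142; check Q = 0.002139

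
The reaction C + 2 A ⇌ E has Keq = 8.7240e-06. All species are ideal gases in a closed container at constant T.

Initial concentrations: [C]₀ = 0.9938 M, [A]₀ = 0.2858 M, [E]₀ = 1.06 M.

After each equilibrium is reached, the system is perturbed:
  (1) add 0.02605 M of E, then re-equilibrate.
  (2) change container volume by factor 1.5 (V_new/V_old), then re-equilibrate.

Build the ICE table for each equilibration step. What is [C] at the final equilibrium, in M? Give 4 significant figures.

[C]_eq = 1.387 M

Q₀ = 13.06 vs Keq = 8.7240e-06 ⇒ Q>K, reverse
Step 1:
                    C           A           E
  init         0.9938      0.2858        1.06
  Δ              1.06        2.12       -1.06
  eq            2.054       2.406  1.0368e-04
  solve Keq expr → x = -1.06; check Q = 8.7240e-06
Then add 0.02605 M of E.
Step 2:
                    C           A           E
  init          2.054       2.406     0.02615
  Δ           0.02604     0.05209    -0.02604
  eq             2.08       2.458  1.0959e-04
  solve Keq expr → x = -0.02604; check Q = 8.7240e-06
Then change container volume by factor 1.5 (V_new/V_old).
Step 3:
                    C           A           E
  init          1.386       1.638  7.3061e-05
  Δ        4.0585e-05  8.1170e-05 -4.0585e-05
  eq            1.387       1.639  3.2476e-05
  solve Keq expr → x = -4.0585e-05; check Q = 8.7240e-06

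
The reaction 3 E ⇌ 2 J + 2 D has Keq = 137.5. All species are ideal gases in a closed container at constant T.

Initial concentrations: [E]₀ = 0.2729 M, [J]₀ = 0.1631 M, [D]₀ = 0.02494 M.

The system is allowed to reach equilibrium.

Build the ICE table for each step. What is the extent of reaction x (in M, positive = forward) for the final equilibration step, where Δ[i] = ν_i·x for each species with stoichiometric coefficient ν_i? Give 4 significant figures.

Q₀ = 8.1412e-04 vs Keq = 137.5 ⇒ Q<K, forward
Step 1:
                  E         J         D
  I          0.2729    0.1631   0.02494
  C          -0.243     0.162     0.162
  E         0.02994    0.3251    0.1869
  solve Keq expr → x = 0.08099; check Q = 137.5

x = 0.08099 M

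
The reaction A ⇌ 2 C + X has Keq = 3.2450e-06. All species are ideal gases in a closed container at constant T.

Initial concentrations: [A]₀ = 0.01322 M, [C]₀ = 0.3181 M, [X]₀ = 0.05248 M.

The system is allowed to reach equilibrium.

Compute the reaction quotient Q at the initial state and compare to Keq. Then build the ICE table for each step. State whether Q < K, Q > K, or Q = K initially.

Q₀ = 0.4017; Q > K (proceeds reverse)

Q₀ = 0.4017 vs Keq = 3.2450e-06 ⇒ Q>K, reverse
Step 1:
                    A           C           X
  Initial     0.01322      0.3181     0.05248
  Change      0.05248      -0.105    -0.05248
  Equil        0.0657      0.2131  4.6922e-06
  solve Keq expr → x = -0.05248; check Q = 3.2450e-06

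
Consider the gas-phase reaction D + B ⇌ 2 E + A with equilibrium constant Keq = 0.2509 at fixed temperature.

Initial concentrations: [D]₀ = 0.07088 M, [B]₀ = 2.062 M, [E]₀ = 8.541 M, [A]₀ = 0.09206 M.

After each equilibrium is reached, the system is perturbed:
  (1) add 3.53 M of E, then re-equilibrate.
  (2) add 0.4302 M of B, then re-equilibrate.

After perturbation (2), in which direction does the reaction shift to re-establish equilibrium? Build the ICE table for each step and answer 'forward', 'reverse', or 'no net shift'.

Direction: forward

Q₀ = 45.95 vs Keq = 0.2509 ⇒ Q>K, reverse
Step 1:
                    D           B           E           A
  init        0.07088       2.062       8.541     0.09206
  Δ           0.09081     0.09081     -0.1816    -0.09081
  eq           0.1617       2.153       8.359     0.00125
  solve Keq expr → x = -0.09081; check Q = 0.2509
Then add 3.53 M of E.
Step 2:
                    D           B           E           A
  init         0.1617       2.153       11.89     0.00125
  Δ        6.2925e-04  6.2925e-04   -0.001259 -6.2925e-04
  eq           0.1623       2.153       11.89  6.2055e-04
  solve Keq expr → x = -6.2925e-04; check Q = 0.2509
Then add 0.4302 M of B.
Step 3:
                    D           B           E           A
  init         0.1623       2.584       11.89  6.2055e-04
  Δ       -1.2334e-04 -1.2334e-04  2.4667e-04  1.2334e-04
  eq           0.1622       2.584       11.89  7.4389e-04
  solve Keq expr → x = 1.2334e-04; check Q = 0.2509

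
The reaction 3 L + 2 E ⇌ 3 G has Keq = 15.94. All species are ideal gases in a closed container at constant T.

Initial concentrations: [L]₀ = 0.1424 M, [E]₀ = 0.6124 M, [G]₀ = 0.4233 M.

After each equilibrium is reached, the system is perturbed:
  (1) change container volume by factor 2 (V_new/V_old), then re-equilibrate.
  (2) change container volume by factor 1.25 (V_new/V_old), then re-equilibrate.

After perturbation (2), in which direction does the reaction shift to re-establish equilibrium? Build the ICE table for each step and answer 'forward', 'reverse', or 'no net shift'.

Direction: reverse

Q₀ = 70.04 vs Keq = 15.94 ⇒ Q>K, reverse
Step 1:
                  L         E         G
  Initial    0.1424    0.6124    0.4233
  Change    0.05369   0.03579  -0.05369
  Equil      0.1961    0.6482    0.3696
  solve Keq expr → x = -0.0179; check Q = 15.94
Then change container volume by factor 2 (V_new/V_old).
Step 2:
                  L         E         G
  Initial   0.09804    0.3241    0.1848
  Change    0.02859   0.01906  -0.02859
  Equil      0.1266    0.3432    0.1562
  solve Keq expr → x = -0.009531; check Q = 15.94
Then change container volume by factor 1.25 (V_new/V_old).
Step 3:
                  L         E         G
  Initial    0.1013    0.2745     0.125
  Change   0.007677  0.005118 -0.007677
  Equil       0.109    0.2796    0.1173
  solve Keq expr → x = -0.002559; check Q = 15.94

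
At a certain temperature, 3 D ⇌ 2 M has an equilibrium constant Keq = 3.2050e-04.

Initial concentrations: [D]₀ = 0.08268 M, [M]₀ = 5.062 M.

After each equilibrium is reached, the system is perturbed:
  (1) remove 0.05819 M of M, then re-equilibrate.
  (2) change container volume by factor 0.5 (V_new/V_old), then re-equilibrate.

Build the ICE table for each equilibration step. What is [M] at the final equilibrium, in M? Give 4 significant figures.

Q₀ = 4.5336e+04 vs Keq = 3.2050e-04 ⇒ Q>K, reverse
Step 1:
                  D         M
  Initial   0.08268     5.062
  Change      7.078    -4.719
  Equil       7.161    0.3431
  solve Keq expr → x = -2.359; check Q = 3.2050e-04
Then remove 0.05819 M of M.
Step 2:
                  D         M
  Initial     7.161    0.2849
  Change   -0.07881   0.05254
  Equil       7.082    0.3374
  solve Keq expr → x = 0.02627; check Q = 3.2050e-04
Then change container volume by factor 0.5 (V_new/V_old).
Step 3:
                  D         M
  Initial     14.16    0.6748
  Change    -0.3644    0.2429
  Equil        13.8    0.9178
  solve Keq expr → x = 0.1215; check Q = 3.2050e-04

[M]_eq = 0.9178 M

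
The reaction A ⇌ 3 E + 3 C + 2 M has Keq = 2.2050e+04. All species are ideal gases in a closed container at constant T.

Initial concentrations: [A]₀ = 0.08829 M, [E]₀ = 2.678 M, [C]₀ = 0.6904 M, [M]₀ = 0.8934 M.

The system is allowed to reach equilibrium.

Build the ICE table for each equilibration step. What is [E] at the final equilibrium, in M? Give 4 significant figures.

Q₀ = 57.14 vs Keq = 2.2050e+04 ⇒ Q<K, forward
Step 1:
                  A         E         C         M
  Initial   0.08829     2.678    0.6904    0.8934
  Change   -0.08716    0.2615    0.2615    0.1743
  Equil    0.001133     2.939    0.9519     1.068
  solve Keq expr → x = 0.08716; check Q = 2.2050e+04

[E]_eq = 2.939 M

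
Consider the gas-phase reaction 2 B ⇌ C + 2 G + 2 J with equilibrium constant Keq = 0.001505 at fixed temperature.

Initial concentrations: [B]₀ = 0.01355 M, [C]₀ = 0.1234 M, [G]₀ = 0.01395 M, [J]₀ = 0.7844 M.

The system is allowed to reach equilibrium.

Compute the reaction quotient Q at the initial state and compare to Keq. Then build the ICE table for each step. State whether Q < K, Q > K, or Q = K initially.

Q₀ = 0.08047; Q > K (proceeds reverse)

Q₀ = 0.08047 vs Keq = 0.001505 ⇒ Q>K, reverse
Step 1:
                   B          C          G          J
  Initial    0.01355     0.1234    0.01395     0.7844
  Change     0.01045  -0.005225   -0.01045   -0.01045
  Equil        0.024     0.1182     0.0035     0.7739
  solve Keq expr → x = -0.005225; check Q = 0.001505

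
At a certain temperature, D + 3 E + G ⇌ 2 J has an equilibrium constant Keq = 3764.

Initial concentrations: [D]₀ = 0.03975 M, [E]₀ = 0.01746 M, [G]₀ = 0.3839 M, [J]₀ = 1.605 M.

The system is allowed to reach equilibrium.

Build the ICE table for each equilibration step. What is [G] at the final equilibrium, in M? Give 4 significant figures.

Q₀ = 3.1715e+07 vs Keq = 3764 ⇒ Q>K, reverse
Step 1:
                  D         E         G         J
  I         0.03975   0.01746    0.3839     1.605
  C         0.06948    0.2085   0.06948    -0.139
  E          0.1092    0.2259    0.4534     1.466
  solve Keq expr → x = -0.06948; check Q = 3764

[G]_eq = 0.4534 M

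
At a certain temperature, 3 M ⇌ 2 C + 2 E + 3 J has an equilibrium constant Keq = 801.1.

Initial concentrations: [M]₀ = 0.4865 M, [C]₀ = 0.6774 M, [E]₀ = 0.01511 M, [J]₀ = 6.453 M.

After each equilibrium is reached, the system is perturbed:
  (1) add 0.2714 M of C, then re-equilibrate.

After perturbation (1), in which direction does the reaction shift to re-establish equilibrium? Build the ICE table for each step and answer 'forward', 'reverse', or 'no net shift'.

Q₀ = 0.2445 vs Keq = 801.1 ⇒ Q<K, forward
Step 1:
                  M         C         E         J
  Initial    0.4865    0.6774   0.01511     6.453
  Change     -0.268    0.1787    0.1787     0.268
  Equil      0.2185    0.8561    0.1938     6.721
  solve Keq expr → x = 0.08934; check Q = 801.1
Then add 0.2714 M of C.
Step 2:
                  M         C         E         J
  Initial    0.2185     1.127    0.1938     6.721
  Change    0.02523  -0.01682  -0.01682  -0.02523
  Equil      0.2437     1.111     0.177     6.696
  solve Keq expr → x = -0.00841; check Q = 801.1

Direction: reverse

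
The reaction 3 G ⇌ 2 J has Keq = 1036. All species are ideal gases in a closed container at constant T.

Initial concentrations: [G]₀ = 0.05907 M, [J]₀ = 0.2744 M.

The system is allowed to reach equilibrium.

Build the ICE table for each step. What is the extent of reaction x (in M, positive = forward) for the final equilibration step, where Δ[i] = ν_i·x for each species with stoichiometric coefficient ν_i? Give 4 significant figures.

x = 0.005416 M

Q₀ = 365.3 vs Keq = 1036 ⇒ Q<K, forward
Step 1:
                    G           J
  I           0.05907      0.2744
  C          -0.01625     0.01083
  E           0.04282      0.2852
  solve Keq expr → x = 0.005416; check Q = 1036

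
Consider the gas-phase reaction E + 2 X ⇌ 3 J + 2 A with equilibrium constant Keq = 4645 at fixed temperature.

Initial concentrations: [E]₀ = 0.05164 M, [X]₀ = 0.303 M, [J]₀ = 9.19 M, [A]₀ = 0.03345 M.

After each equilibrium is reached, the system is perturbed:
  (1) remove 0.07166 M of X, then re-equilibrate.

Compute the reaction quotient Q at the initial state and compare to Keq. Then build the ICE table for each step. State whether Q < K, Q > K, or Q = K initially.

Q₀ = 183.2 vs Keq = 4645 ⇒ Q<K, forward
Step 1:
                    E           X           J           A
  init        0.05164       0.303        9.19     0.03345
  Δ          -0.02846    -0.05693     0.08539     0.05693
  eq          0.02318      0.2461       9.275     0.09038
  solve Keq expr → x = 0.02846; check Q = 4645
Then remove 0.07166 M of X.
Step 2:
                    E           X           J           A
  init        0.02318      0.1744       9.275     0.09038
  Δ          0.006319     0.01264    -0.01896    -0.01264
  eq          0.02949       0.187       9.256     0.07774
  solve Keq expr → x = -0.006319; check Q = 4645

Q₀ = 183.2; Q < K (proceeds forward)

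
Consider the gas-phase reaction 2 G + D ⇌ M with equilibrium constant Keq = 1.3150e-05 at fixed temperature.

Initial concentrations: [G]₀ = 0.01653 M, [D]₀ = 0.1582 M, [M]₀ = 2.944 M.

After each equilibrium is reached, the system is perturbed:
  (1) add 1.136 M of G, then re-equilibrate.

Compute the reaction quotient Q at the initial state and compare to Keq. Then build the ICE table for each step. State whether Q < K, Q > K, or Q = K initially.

Q₀ = 6.8106e+04; Q > K (proceeds reverse)

Q₀ = 6.8106e+04 vs Keq = 1.3150e-05 ⇒ Q>K, reverse
Step 1:
                  G         D         M
  I         0.01653    0.1582     2.944
  C           5.885     2.943    -2.943
  E           5.902     3.101   0.00142
  solve Keq expr → x = -2.943; check Q = 1.3150e-05
Then add 1.136 M of G.
Step 2:
                  G         D         M
  I           7.038     3.101   0.00142
  C       -0.001197 -5.9828e-04 5.9828e-04
  E           7.036       3.1  0.002018
  solve Keq expr → x = 5.9828e-04; check Q = 1.3150e-05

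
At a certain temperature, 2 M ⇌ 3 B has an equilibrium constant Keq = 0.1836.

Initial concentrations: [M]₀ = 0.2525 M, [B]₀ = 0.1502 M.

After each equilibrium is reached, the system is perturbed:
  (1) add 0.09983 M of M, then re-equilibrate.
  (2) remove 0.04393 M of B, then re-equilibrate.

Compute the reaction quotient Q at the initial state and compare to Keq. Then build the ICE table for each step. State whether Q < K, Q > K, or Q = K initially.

Q₀ = 0.05315; Q < K (proceeds forward)

Q₀ = 0.05315 vs Keq = 0.1836 ⇒ Q<K, forward
Step 1:
                  M         B
  init       0.2525    0.1502
  Δ        -0.03634   0.05451
  eq         0.2162    0.2047
  solve Keq expr → x = 0.01817; check Q = 0.1836
Then add 0.09983 M of M.
Step 2:
                  M         B
  init        0.316    0.2047
  Δ        -0.02855   0.04283
  eq         0.2874    0.2475
  solve Keq expr → x = 0.01428; check Q = 0.1836
Then remove 0.04393 M of B.
Step 3:
                  M         B
  init       0.2874    0.2036
  Δ        -0.02111   0.03166
  eq         0.2663    0.2353
  solve Keq expr → x = 0.01055; check Q = 0.1836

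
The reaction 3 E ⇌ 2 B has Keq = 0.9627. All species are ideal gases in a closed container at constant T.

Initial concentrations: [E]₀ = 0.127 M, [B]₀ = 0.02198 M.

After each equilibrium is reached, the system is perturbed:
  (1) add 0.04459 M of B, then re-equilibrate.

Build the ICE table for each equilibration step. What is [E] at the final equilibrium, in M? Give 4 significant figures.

[E]_eq = 0.1453 M

Q₀ = 0.2359 vs Keq = 0.9627 ⇒ Q<K, forward
Step 1:
                   E          B
  init         0.127    0.02198
  Δ         -0.01915    0.01277
  eq          0.1078    0.03475
  solve Keq expr → x = 0.006385; check Q = 0.9627
Then add 0.04459 M of B.
Step 2:
                   E          B
  init        0.1078    0.07934
  Δ          0.03748   -0.02498
  eq          0.1453    0.05436
  solve Keq expr → x = -0.01249; check Q = 0.9627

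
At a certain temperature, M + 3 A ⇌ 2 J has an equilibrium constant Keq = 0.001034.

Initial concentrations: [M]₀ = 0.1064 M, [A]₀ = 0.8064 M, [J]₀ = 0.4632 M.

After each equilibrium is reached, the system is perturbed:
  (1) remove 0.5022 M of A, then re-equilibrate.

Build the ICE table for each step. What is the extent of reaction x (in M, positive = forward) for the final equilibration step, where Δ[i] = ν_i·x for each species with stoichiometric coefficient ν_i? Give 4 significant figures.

Q₀ = 3.845 vs Keq = 0.001034 ⇒ Q>K, reverse
Step 1:
                  M         A         J
  init       0.1064    0.8064    0.4632
  Δ          0.2156    0.6468   -0.4312
  eq          0.322     1.453   0.03197
  solve Keq expr → x = -0.2156; check Q = 0.001034
Then remove 0.5022 M of A.
Step 2:
                  M         A         J
  init        0.322     0.951   0.03197
  Δ        0.007138   0.02141  -0.01428
  eq         0.3292    0.9725   0.01769
  solve Keq expr → x = -0.007138; check Q = 0.001034

x = -0.007138 M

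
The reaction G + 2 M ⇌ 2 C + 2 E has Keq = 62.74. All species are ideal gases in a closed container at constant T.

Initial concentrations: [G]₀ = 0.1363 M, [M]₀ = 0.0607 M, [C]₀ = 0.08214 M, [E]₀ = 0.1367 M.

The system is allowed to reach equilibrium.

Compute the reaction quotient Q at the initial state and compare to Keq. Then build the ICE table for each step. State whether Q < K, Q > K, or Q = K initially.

Q₀ = 0.2511 vs Keq = 62.74 ⇒ Q<K, forward
Step 1:
                    G           M           C           E
  Initial      0.1363      0.0607     0.08214      0.1367
  Change      -0.0256    -0.05119     0.05119     0.05119
  Equil        0.1107    0.009506      0.1333      0.1879
  solve Keq expr → x = 0.0256; check Q = 62.74

Q₀ = 0.2511; Q < K (proceeds forward)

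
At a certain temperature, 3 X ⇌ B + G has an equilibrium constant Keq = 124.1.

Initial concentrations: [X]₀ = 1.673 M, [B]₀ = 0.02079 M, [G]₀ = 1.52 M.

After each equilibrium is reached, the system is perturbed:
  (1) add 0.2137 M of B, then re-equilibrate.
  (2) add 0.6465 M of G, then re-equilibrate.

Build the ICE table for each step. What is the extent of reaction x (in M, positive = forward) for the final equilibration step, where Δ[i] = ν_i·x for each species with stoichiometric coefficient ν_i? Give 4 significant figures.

x = -0.007025 M

Q₀ = 0.006749 vs Keq = 124.1 ⇒ Q<K, forward
Step 1:
                    X           B           G
  I             1.673     0.02079        1.52
  C            -1.471      0.4902      0.4902
  E            0.2023       0.511        2.01
  solve Keq expr → x = 0.4902; check Q = 124.1
Then add 0.2137 M of B.
Step 2:
                    X           B           G
  I            0.2023      0.7247        2.01
  C           0.02385   -0.007951   -0.007951
  E            0.2261      0.7168       2.002
  solve Keq expr → x = -0.007951; check Q = 124.1
Then add 0.6465 M of G.
Step 3:
                    X           B           G
  I            0.2261      0.7168       2.649
  C           0.02107   -0.007025   -0.007025
  E            0.2472      0.7098       2.642
  solve Keq expr → x = -0.007025; check Q = 124.1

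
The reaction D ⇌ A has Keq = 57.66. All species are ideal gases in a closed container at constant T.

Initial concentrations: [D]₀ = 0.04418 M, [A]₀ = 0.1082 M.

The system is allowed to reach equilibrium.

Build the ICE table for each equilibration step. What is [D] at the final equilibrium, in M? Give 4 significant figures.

Q₀ = 2.449 vs Keq = 57.66 ⇒ Q<K, forward
Step 1:
                  D         A
  I         0.04418    0.1082
  C        -0.04158   0.04158
  E        0.002598    0.1498
  solve Keq expr → x = 0.04158; check Q = 57.66

[D]_eq = 0.002598 M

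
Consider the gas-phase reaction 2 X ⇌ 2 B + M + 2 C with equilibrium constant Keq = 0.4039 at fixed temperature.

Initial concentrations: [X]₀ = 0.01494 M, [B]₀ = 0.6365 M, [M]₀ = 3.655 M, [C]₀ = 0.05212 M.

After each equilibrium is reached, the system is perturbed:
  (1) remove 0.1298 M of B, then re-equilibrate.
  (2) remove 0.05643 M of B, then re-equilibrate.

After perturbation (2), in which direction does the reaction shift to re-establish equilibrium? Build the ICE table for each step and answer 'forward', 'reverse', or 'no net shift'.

Q₀ = 18.02 vs Keq = 0.4039 ⇒ Q>K, reverse
Step 1:
                  X         B         M         C
  I         0.01494    0.6365     3.655   0.05212
  C         0.02839  -0.02839  -0.01419  -0.02839
  E         0.04333    0.6081     3.641   0.02373
  solve Keq expr → x = -0.01419; check Q = 0.4039
Then remove 0.1298 M of B.
Step 2:
                  X         B         M         C
  I         0.04333    0.4783     3.641   0.02373
  C       -0.003668  0.003668  0.001834  0.003668
  E         0.03966     0.482     3.643    0.0274
  solve Keq expr → x = 0.001834; check Q = 0.4039
Then remove 0.05643 M of B.
Step 3:
                  X         B         M         C
  I         0.03966    0.4256     3.643    0.0274
  C        -0.00196   0.00196 9.8014e-04   0.00196
  E          0.0377    0.4275     3.644   0.02936
  solve Keq expr → x = 9.8014e-04; check Q = 0.4039

Direction: forward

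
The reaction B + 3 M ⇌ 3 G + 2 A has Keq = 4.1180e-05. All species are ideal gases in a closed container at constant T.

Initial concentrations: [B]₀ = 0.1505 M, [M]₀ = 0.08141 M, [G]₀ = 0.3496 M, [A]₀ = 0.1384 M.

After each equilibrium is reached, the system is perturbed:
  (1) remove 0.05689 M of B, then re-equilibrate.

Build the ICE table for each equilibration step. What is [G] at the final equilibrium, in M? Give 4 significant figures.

Q₀ = 10.08 vs Keq = 4.1180e-05 ⇒ Q>K, reverse
Step 1:
                  B         M         G         A
  Initial    0.1505   0.08141    0.3496    0.1384
  Change    0.06555    0.1966   -0.1966   -0.1311
  Equil       0.216     0.278     0.153   0.00731
  solve Keq expr → x = -0.06555; check Q = 4.1180e-05
Then remove 0.05689 M of B.
Step 2:
                  B         M         G         A
  Initial    0.1592     0.278     0.153   0.00731
  Change  4.4845e-04  0.001345 -0.001345 -8.9690e-04
  Equil      0.1596    0.2794    0.1516  0.006413
  solve Keq expr → x = -4.4845e-04; check Q = 4.1180e-05

[G]_eq = 0.1516 M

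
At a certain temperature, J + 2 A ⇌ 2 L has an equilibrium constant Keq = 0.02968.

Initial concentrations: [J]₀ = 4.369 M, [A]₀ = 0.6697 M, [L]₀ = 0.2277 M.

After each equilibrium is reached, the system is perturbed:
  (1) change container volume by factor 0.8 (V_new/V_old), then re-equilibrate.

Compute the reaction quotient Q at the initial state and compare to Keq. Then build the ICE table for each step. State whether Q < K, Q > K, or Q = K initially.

Q₀ = 0.02646; Q < K (proceeds forward)

Q₀ = 0.02646 vs Keq = 0.02968 ⇒ Q<K, forward
Step 1:
                   J          A          L
  init         4.369     0.6697     0.2277
  Δ        -0.004899  -0.009798   0.009798
  eq           4.364     0.6599     0.2375
  solve Keq expr → x = 0.004899; check Q = 0.02968
Then change container volume by factor 0.8 (V_new/V_old).
Step 2:
                   J          A          L
  init         5.455     0.8249     0.2969
  Δ         -0.01236   -0.02473    0.02473
  eq           5.443     0.8002     0.3216
  solve Keq expr → x = 0.01236; check Q = 0.02968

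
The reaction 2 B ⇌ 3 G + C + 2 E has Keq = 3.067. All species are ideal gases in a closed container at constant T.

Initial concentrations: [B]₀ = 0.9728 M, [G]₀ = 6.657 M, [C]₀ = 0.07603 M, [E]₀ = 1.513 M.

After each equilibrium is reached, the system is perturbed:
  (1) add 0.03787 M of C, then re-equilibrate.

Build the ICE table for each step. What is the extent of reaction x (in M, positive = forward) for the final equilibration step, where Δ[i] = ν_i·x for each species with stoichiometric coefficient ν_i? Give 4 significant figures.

Q₀ = 54.26 vs Keq = 3.067 ⇒ Q>K, reverse
Step 1:
                   B          G          C          E
  Initial     0.9728      6.657    0.07603      1.513
  Change      0.1372    -0.2058   -0.06859    -0.1372
  Equil         1.11      6.451   0.007435      1.376
  solve Keq expr → x = -0.06859; check Q = 3.067
Then add 0.03787 M of C.
Step 2:
                   B          G          C          E
  Initial       1.11      6.451    0.04531      1.376
  Change     0.07094    -0.1064   -0.03547   -0.07094
  Equil        1.181      6.345   0.009835      1.305
  solve Keq expr → x = -0.03547; check Q = 3.067

x = -0.03547 M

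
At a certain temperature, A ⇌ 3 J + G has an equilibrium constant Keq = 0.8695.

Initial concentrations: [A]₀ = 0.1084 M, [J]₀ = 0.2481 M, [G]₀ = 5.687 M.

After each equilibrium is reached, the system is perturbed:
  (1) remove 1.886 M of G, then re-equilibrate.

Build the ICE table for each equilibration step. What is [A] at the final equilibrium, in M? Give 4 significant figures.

Q₀ = 0.8012 vs Keq = 0.8695 ⇒ Q<K, forward
Step 1:
                   A          J          G
  init        0.1084     0.2481      5.687
  Δ        -0.001804   0.005411   0.001804
  eq          0.1066     0.2535      5.689
  solve Keq expr → x = 0.001804; check Q = 0.8695
Then remove 1.886 M of G.
Step 2:
                   A          J          G
  init        0.1066     0.2535      3.803
  Δ        -0.009201     0.0276   0.009201
  eq         0.09739     0.2811      3.812
  solve Keq expr → x = 0.009201; check Q = 0.8695

[A]_eq = 0.09739 M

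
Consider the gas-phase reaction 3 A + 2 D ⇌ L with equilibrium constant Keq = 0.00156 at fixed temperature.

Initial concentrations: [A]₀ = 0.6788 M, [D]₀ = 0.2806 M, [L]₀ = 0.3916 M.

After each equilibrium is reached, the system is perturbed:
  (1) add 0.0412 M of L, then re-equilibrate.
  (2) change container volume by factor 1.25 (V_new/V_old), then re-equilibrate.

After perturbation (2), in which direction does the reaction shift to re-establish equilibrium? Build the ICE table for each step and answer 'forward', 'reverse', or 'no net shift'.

Direction: reverse

Q₀ = 15.9 vs Keq = 0.00156 ⇒ Q>K, reverse
Step 1:
                  A         D         L
  Initial    0.6788    0.2806    0.3916
  Change      1.144    0.7626   -0.3813
  Equil       1.823     1.043   0.01028
  solve Keq expr → x = -0.3813; check Q = 0.00156
Then add 0.0412 M of L.
Step 2:
                  A         D         L
  Initial     1.823     1.043   0.05148
  Change     0.1121   0.07472  -0.03736
  Equil       1.935     1.118   0.01412
  solve Keq expr → x = -0.03736; check Q = 0.00156
Then change container volume by factor 1.25 (V_new/V_old).
Step 3:
                  A         D         L
  Initial     1.548    0.8944    0.0113
  Change    0.01908   0.01272 -0.006359
  Equil       1.567    0.9071  0.004938
  solve Keq expr → x = -0.006359; check Q = 0.00156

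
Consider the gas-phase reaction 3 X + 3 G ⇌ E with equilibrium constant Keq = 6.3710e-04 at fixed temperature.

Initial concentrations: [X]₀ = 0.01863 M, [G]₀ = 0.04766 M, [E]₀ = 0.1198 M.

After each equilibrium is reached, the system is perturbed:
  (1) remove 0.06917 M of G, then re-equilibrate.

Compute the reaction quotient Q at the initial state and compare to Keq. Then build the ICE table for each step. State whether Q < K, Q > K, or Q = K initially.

Q₀ = 1.7114e+08; Q > K (proceeds reverse)

Q₀ = 1.7114e+08 vs Keq = 6.3710e-04 ⇒ Q>K, reverse
Step 1:
                  X         G         E
  I         0.01863   0.04766    0.1198
  C          0.3594    0.3594   -0.1198
  E           0.378    0.4071 2.3212e-06
  solve Keq expr → x = -0.1198; check Q = 6.3710e-04
Then remove 0.06917 M of G.
Step 2:
                  X         G         E
  I           0.378    0.3379 2.3212e-06
  C       2.9807e-06 2.9807e-06 -9.9357e-07
  E           0.378    0.3379 1.3276e-06
  solve Keq expr → x = -9.9357e-07; check Q = 6.3710e-04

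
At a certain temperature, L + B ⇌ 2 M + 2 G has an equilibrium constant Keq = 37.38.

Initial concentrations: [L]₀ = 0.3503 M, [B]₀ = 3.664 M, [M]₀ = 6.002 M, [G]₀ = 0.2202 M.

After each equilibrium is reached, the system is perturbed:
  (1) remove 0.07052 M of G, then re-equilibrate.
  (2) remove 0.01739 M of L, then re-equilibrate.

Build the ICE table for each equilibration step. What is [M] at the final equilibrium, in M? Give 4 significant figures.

Q₀ = 1.361 vs Keq = 37.38 ⇒ Q<K, forward
Step 1:
                    L           B           M           G
  Initial      0.3503       3.664       6.002      0.2202
  Change      -0.2148     -0.2148      0.4296      0.4296
  Equil        0.1355       3.449       6.432      0.6498
  solve Keq expr → x = 0.2148; check Q = 37.38
Then remove 0.07052 M of G.
Step 2:
                    L           B           M           G
  Initial      0.1355       3.449       6.432      0.5793
  Change     -0.01486    -0.01486     0.02972     0.02972
  Equil        0.1206       3.434       6.461       0.609
  solve Keq expr → x = 0.01486; check Q = 37.38
Then remove 0.01739 M of L.
Step 3:
                    L           B           M           G
  Initial      0.1032       3.434       6.461       0.609
  Change     0.009235    0.009235    -0.01847    -0.01847
  Equil        0.1125       3.444       6.443      0.5906
  solve Keq expr → x = -0.009235; check Q = 37.38

[M]_eq = 6.443 M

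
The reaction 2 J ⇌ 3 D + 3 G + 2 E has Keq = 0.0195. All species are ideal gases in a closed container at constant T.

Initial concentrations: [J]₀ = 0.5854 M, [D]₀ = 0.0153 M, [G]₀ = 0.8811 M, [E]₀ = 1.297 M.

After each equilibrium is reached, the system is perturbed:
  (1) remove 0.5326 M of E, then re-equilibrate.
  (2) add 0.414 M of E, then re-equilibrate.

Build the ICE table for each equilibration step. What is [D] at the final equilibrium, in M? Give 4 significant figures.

[D]_eq = 0.1437 M

Q₀ = 1.2026e-05 vs Keq = 0.0195 ⇒ Q<K, forward
Step 1:
                   J          D          G          E
  Initial     0.5854     0.0153     0.8811      1.297
  Change    -0.08129     0.1219     0.1219    0.08129
  Equil       0.5041     0.1372      1.003      1.378
  solve Keq expr → x = 0.04065; check Q = 0.0195
Then remove 0.5326 M of E.
Step 2:
                   J          D          G          E
  Initial     0.5041     0.1372      1.003     0.8457
  Change    -0.02451    0.03677    0.03677    0.02451
  Equil       0.4796      0.174       1.04     0.8702
  solve Keq expr → x = 0.01226; check Q = 0.0195
Then add 0.414 M of E.
Step 3:
                   J          D          G          E
  Initial     0.4796      0.174       1.04      1.284
  Change     0.02023   -0.03035   -0.03035   -0.02023
  Equil       0.4998     0.1437      1.009      1.264
  solve Keq expr → x = -0.01012; check Q = 0.0195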